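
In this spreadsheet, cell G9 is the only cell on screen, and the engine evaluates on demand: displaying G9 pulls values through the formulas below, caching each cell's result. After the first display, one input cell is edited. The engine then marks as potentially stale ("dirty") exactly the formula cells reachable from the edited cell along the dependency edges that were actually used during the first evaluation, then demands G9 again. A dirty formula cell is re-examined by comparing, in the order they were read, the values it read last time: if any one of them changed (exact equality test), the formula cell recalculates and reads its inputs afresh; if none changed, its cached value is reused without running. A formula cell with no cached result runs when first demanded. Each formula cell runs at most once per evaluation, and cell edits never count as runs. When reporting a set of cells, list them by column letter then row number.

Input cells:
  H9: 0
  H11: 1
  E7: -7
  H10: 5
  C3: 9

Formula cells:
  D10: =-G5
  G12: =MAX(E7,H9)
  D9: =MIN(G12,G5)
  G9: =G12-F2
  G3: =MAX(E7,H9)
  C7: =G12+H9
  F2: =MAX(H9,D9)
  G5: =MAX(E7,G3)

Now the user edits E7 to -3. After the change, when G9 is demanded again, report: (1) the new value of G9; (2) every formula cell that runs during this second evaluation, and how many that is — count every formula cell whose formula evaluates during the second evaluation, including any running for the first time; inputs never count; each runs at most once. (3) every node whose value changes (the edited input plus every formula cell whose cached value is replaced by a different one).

Initial pass — values computed on the first demand:
  G3 = MAX(-7, 0) = 0
  G5 = MAX(-7, 0) = 0
  G12 = MAX(-7, 0) = 0
  D9 = MIN(0, 0) = 0
  F2 = MAX(0, 0) = 0
  G9 = 0 - 0 = 0

Second demand — change propagation:
  G3: re-runs because E7 -7->-3; new result 0 (unchanged).
  G5: re-runs because E7 -7->-3; new result 0 (unchanged).
  G12: re-runs because E7 -7->-3; new result 0 (unchanged).
  D9: re-examined; everything it read last time is the same (G12 unchanged, G5 unchanged) — cache 0 kept, no run.
  F2: re-examined; everything it read last time is the same (H9 unchanged, D9 unchanged) — cache 0 kept, no run.
  G9: re-examined; everything it read last time is the same (G12 unchanged, F2 unchanged) — cache 0 kept, no run.

The important point: at D9 every value read last time is unchanged, so the dirty flag clears without a run.

G9 now evaluates to 0.
Run set: G3, G5, G12 (3 run).
Changed values: E7.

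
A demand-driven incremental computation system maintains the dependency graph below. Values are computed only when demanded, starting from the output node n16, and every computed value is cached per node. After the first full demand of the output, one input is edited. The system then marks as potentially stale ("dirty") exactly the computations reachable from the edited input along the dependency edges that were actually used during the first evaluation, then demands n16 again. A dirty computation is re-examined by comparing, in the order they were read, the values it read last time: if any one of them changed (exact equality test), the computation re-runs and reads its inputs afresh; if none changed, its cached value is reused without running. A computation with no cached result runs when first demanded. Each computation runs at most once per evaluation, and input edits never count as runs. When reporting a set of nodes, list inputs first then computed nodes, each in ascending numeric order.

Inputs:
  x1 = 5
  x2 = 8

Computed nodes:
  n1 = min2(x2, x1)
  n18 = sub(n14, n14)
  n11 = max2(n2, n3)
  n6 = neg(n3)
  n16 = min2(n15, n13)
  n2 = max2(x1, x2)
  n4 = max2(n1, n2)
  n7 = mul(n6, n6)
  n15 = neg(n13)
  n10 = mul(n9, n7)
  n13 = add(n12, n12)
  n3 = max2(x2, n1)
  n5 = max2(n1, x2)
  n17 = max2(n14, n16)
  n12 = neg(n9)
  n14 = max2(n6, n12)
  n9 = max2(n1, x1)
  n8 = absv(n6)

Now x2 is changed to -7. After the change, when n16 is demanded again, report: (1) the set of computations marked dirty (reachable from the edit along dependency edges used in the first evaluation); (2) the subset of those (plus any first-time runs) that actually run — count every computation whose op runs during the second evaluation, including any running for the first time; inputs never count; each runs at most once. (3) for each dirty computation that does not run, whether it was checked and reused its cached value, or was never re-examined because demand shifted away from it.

First evaluation (everything demanded from the output):
  n1 = min2(8, 5) = 5
  n9 = max2(5, 5) = 5
  n12 = neg(5) = -5
  n13 = add(-5, -5) = -10
  n15 = neg(-10) = 10
  n16 = min2(10, -10) = -10

Propagation after the edit:
  n1: runs — x2 8->-7; result -7.
  n9: runs — n1 5->-7; result 5 (same value as before).
  n12: checked — values it read are unchanged (n9 unchanged); reused cached -5 without running.
  n13: checked — values it read are unchanged (n12 unchanged, n12 unchanged); reused cached -10 without running.
  n15: checked — values it read are unchanged (n13 unchanged); reused cached 10 without running.
  n16: checked — values it read are unchanged (n15 unchanged, n13 unchanged); reused cached -10 without running.

Key observation: the change is absorbed at n9 — it re-runs but produces the same value, and the output's value is unchanged.

Marked dirty: n1, n9, n12, n13, n15, n16.
Computations that run: n1, n9 — 2 in total.
Checked but reused from cache: n12, n13, n15, n16.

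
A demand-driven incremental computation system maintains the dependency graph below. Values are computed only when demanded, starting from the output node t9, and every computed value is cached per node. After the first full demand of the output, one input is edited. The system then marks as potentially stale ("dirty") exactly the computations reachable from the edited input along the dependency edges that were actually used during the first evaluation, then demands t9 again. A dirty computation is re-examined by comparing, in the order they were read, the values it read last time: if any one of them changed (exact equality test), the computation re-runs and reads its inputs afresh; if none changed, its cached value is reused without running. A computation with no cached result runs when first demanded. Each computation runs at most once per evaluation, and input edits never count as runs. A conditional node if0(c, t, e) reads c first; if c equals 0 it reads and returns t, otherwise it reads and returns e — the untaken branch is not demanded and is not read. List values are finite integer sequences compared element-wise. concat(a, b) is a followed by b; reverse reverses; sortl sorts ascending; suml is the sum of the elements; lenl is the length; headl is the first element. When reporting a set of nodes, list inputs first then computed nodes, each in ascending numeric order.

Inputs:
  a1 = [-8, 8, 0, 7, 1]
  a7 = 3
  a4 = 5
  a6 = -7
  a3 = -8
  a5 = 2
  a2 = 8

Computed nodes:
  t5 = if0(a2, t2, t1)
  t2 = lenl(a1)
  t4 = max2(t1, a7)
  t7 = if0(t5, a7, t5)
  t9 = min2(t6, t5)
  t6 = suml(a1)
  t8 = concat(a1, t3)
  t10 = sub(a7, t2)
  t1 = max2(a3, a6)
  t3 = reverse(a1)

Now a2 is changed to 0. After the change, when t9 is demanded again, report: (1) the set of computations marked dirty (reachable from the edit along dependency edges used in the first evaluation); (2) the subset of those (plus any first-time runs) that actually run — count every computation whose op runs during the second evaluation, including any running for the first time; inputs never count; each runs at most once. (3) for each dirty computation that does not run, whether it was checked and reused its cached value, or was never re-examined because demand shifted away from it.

Marked dirty: t5, t9.
Computations that run: t2, t5, t9 — 3 in total.
Every dirty computation ran.
Key observation: a condition flipped, so demand reaches new nodes — t2 runs for the first time.

First evaluation (everything demanded from the output):
  t1 = max2(-8, -7) = -7
  t5 = if0(a2=8 -> else branch t1) = -7
  t6 = suml([-8, 8, 0, 7, 1]) = 8
  t9 = min2(8, -7) = -7

Propagation after the edit:
  t2: demanded for the first time — runs, produces 5.
  t5: runs — a2 8->0; result 5.
  t9: runs — t5 -7->5; result 5.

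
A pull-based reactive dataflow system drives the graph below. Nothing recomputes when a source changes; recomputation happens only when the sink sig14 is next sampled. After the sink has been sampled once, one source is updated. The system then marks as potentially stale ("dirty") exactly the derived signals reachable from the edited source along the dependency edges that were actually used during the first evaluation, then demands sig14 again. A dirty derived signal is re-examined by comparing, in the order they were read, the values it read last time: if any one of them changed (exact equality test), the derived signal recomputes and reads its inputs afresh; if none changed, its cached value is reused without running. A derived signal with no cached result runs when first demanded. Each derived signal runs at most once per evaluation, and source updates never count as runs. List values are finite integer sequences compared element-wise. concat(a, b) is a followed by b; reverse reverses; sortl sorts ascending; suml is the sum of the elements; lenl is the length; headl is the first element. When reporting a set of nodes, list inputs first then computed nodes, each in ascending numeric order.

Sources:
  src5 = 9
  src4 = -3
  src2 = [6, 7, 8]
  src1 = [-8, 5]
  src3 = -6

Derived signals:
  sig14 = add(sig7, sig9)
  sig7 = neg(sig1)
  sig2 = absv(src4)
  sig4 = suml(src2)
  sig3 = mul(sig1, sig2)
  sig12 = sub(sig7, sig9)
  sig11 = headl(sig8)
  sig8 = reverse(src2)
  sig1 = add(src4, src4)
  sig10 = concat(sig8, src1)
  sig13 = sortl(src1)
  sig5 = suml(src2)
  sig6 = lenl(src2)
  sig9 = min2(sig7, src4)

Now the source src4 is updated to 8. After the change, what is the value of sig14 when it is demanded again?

First evaluation (everything demanded from the output):
  sig1 = add(-3, -3) = -6
  sig7 = neg(-6) = 6
  sig9 = min2(6, -3) = -3
  sig14 = add(6, -3) = 3

Propagation after the edit:
  sig1: runs — src4 -3->8; src4 -3->8; result 16.
  sig7: runs — sig1 -6->16; result -16.
  sig9: runs — sig7 6->-16; src4 -3->8; result -16.
  sig14: runs — sig7 6->-16; sig9 -3->-16; result -32.

New value of sig14: -32.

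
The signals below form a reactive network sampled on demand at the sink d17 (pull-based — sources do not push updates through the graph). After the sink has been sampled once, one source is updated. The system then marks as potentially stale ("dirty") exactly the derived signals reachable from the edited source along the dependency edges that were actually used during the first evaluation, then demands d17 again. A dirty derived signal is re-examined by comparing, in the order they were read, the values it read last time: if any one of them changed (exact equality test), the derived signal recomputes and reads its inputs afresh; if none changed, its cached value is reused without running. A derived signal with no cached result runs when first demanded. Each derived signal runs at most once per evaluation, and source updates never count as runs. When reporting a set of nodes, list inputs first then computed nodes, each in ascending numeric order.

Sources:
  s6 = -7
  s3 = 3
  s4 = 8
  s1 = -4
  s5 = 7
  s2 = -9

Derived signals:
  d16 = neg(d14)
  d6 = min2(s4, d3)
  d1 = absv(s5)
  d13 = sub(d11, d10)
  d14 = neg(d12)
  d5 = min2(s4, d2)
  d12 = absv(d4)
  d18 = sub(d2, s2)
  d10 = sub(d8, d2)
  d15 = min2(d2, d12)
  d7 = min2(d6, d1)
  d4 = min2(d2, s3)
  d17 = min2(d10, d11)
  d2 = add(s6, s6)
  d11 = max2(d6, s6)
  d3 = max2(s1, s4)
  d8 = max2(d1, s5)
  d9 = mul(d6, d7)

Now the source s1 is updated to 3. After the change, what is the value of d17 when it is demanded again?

Initial pass — values computed on the first demand:
  d1 = absv(7) = 7
  d2 = add(-7, -7) = -14
  d3 = max2(-4, 8) = 8
  d6 = min2(8, 8) = 8
  d8 = max2(7, 7) = 7
  d10 = sub(7, -14) = 21
  d11 = max2(8, -7) = 8
  d17 = min2(21, 8) = 8

Second demand — change propagation:
  d3: re-runs because s1 -4->3; new result 8 (unchanged).
  d6: re-examined; everything it read last time is the same (s4 unchanged, d3 unchanged) — cache 8 kept, no run.
  d11: re-examined; everything it read last time is the same (d6 unchanged, s6 unchanged) — cache 8 kept, no run.
  d17: re-examined; everything it read last time is the same (d10 unchanged, d11 unchanged) — cache 8 kept, no run.

The important point: d3 recomputes to an identical value, and the output ends up unchanged.

d17 now evaluates to 8.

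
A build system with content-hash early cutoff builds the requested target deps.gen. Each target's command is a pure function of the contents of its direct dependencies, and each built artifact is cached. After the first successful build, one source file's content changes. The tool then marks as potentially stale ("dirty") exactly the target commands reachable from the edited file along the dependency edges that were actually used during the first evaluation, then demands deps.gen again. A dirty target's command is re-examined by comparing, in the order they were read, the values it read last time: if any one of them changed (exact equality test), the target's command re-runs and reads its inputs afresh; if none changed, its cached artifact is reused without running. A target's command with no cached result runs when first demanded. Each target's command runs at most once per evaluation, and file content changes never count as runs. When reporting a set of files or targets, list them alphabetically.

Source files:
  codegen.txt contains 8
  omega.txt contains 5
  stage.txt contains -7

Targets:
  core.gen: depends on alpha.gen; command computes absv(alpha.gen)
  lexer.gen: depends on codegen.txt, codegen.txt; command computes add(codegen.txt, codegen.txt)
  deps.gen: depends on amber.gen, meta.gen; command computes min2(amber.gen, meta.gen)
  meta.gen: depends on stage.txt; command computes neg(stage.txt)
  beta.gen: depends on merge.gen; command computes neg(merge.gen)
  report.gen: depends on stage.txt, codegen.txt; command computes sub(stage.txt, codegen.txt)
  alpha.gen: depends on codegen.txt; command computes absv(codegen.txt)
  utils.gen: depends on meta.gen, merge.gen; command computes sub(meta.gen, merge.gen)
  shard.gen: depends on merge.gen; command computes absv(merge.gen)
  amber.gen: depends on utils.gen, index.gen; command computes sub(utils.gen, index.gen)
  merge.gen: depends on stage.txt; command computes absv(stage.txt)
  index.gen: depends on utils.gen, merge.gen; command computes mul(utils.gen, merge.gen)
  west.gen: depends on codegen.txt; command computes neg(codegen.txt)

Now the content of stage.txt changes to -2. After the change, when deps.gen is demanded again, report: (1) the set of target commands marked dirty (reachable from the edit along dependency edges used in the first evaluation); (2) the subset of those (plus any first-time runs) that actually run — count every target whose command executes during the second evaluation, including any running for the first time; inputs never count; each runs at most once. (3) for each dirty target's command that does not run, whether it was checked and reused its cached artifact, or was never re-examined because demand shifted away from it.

Marked dirty: amber.gen, deps.gen, index.gen, merge.gen, meta.gen, utils.gen.
Target commands that run: deps.gen, index.gen, merge.gen, meta.gen, utils.gen — 5 in total.
Checked but reused from cache: amber.gen.
Key observation: the cutoff stops propagation at amber.gen — its inputs' values are unchanged, so it reuses its cache.

First evaluation (everything demanded from the output):
  merge.gen = absv(-7) = 7
  meta.gen = neg(-7) = 7
  utils.gen = sub(7, 7) = 0
  index.gen = mul(0, 7) = 0
  amber.gen = sub(0, 0) = 0
  deps.gen = min2(0, 7) = 0

Propagation after the edit:
  merge.gen: runs — stage.txt -7->-2; result 2.
  meta.gen: runs — stage.txt -7->-2; result 2.
  utils.gen: runs — meta.gen 7->2; merge.gen 7->2; result 0 (same value as before).
  index.gen: runs — merge.gen 7->2; result 0 (same value as before).
  amber.gen: checked — values it read are unchanged (utils.gen unchanged, index.gen unchanged); reused cached 0 without running.
  deps.gen: runs — meta.gen 7->2; result 0 (same value as before).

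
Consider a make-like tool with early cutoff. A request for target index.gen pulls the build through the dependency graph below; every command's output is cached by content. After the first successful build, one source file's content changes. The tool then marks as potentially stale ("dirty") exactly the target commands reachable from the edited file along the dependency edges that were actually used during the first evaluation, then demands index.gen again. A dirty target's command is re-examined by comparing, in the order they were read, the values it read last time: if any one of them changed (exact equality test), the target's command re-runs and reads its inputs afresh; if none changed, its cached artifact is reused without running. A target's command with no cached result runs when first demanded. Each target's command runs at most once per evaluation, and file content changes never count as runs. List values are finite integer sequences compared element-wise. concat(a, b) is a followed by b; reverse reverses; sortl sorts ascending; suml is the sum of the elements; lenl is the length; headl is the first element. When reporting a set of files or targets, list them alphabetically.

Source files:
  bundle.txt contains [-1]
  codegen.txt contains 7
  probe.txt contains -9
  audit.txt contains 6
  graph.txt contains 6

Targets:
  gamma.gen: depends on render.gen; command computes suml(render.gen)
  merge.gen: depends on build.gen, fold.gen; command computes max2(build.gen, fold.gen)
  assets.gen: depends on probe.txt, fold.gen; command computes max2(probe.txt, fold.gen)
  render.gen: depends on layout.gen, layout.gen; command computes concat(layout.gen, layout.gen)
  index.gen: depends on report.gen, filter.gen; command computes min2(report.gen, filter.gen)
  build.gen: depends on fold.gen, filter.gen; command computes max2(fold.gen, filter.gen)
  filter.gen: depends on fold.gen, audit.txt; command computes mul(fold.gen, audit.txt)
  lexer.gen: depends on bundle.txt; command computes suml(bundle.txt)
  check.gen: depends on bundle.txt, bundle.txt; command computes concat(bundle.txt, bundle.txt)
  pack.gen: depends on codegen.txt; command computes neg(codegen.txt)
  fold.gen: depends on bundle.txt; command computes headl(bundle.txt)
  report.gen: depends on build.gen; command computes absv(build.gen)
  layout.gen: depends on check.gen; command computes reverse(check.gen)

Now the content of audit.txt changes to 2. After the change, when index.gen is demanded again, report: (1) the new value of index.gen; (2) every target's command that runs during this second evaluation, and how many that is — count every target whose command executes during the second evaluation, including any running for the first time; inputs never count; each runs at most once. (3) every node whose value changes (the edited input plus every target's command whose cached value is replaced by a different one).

First demand of the output computes:
  fold.gen = headl([-1]) = -1
  filter.gen = mul(-1, 6) = -6
  build.gen = max2(-1, -6) = -1
  report.gen = absv(-1) = 1
  index.gen = min2(1, -6) = -6

After the edit, cleaning proceeds:
  filter.gen: a read changed (audit.txt 6->2) — executes, giving -2.
  build.gen: a read changed (filter.gen -6->-2) — executes, giving -1 — identical to its old value.
  report.gen: dirty, but its reads are unchanged (build.gen unchanged); cached 1 stands.
  index.gen: a read changed (filter.gen -6->-2) — executes, giving -2.

Note where the cutoff bites: report.gen is checked, finds nothing changed, and keeps its cache.

Demanding index.gen again yields -2.
3 target commands run: build.gen, filter.gen, index.gen.
The nodes whose values change: audit.txt, filter.gen, index.gen.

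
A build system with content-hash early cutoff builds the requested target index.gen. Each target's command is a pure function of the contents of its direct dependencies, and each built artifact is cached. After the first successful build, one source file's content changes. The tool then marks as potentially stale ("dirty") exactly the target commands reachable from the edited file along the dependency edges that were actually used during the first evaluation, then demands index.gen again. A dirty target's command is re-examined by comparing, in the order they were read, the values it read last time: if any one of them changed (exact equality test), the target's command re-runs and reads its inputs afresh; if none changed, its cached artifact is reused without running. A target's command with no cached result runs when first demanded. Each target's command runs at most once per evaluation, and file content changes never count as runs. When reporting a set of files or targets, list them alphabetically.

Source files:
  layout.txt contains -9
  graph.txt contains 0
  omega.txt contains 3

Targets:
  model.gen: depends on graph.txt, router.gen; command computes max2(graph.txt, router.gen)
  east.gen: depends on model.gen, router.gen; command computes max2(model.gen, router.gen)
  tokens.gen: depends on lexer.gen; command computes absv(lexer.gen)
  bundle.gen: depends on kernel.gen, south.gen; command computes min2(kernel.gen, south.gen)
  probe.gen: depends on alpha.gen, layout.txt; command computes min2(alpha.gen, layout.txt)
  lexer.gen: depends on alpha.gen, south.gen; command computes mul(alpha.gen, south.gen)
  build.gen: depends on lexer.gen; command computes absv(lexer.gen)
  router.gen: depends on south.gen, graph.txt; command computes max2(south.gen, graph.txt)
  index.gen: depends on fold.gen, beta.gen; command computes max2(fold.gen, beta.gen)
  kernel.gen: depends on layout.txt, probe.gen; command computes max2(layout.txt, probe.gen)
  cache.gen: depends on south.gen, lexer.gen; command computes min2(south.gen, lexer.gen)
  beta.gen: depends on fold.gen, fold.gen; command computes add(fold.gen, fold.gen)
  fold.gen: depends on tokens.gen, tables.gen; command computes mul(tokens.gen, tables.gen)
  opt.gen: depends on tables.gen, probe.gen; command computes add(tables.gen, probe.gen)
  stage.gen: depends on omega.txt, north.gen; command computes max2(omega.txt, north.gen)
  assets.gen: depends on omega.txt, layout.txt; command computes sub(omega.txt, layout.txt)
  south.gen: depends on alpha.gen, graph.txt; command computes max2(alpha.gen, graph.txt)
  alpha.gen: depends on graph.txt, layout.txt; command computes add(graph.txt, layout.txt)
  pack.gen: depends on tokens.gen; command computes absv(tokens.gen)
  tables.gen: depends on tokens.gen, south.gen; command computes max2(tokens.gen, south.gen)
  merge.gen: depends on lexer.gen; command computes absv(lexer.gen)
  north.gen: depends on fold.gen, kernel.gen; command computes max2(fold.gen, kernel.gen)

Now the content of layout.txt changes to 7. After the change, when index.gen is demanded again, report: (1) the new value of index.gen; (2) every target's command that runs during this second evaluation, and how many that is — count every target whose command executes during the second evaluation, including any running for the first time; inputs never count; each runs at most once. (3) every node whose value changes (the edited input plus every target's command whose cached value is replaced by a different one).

First evaluation (everything demanded from the output):
  alpha.gen = add(0, -9) = -9
  south.gen = max2(-9, 0) = 0
  lexer.gen = mul(-9, 0) = 0
  tokens.gen = absv(0) = 0
  tables.gen = max2(0, 0) = 0
  fold.gen = mul(0, 0) = 0
  beta.gen = add(0, 0) = 0
  index.gen = max2(0, 0) = 0

Propagation after the edit:
  alpha.gen: runs — layout.txt -9->7; result 7.
  south.gen: runs — alpha.gen -9->7; result 7.
  lexer.gen: runs — alpha.gen -9->7; south.gen 0->7; result 49.
  tokens.gen: runs — lexer.gen 0->49; result 49.
  tables.gen: runs — tokens.gen 0->49; south.gen 0->7; result 49.
  fold.gen: runs — tokens.gen 0->49; tables.gen 0->49; result 2401.
  beta.gen: runs — fold.gen 0->2401; fold.gen 0->2401; result 4802.
  index.gen: runs — fold.gen 0->2401; beta.gen 0->4802; result 4802.

New value of index.gen: 4802.
Target commands that run: alpha.gen, beta.gen, fold.gen, index.gen, lexer.gen, south.gen, tables.gen, tokens.gen — 8 in total.
Values that change: alpha.gen, beta.gen, fold.gen, index.gen, layout.txt, lexer.gen, south.gen, tables.gen, tokens.gen.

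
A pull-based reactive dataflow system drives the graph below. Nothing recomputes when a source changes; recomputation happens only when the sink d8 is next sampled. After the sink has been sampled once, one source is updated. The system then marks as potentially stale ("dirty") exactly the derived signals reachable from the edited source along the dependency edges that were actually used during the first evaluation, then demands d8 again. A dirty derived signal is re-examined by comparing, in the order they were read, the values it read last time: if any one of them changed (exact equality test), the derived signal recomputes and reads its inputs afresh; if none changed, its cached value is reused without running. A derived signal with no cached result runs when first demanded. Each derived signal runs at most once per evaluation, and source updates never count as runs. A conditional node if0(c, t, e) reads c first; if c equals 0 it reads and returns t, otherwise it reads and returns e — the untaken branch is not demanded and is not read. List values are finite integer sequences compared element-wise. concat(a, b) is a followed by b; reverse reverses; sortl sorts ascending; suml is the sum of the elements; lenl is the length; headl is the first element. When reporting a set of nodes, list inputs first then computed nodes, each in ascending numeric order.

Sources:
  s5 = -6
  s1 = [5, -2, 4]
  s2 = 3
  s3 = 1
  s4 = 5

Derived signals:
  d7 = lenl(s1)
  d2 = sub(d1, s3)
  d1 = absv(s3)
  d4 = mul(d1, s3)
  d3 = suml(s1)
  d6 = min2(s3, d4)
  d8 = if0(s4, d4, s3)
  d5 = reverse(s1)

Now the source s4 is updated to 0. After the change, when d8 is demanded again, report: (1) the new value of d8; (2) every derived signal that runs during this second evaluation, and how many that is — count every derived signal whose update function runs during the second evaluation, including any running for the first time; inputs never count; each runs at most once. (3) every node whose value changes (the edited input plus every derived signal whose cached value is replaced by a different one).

New value of d8: 1.
Derived signals that run: d1, d4, d8 — 3 in total.
Values that change: s4.
Key observation: a condition flipped, so demand reaches new nodes — d1, d4 run for the first time.

First evaluation (everything demanded from the output):
  d8 = if0(s4=5 -> else branch s3) = 1

Propagation after the edit:
  d1: demanded for the first time — runs, produces 1.
  d4: demanded for the first time — runs, produces 1.
  d8: runs — s4 5->0; result 1 (same value as before).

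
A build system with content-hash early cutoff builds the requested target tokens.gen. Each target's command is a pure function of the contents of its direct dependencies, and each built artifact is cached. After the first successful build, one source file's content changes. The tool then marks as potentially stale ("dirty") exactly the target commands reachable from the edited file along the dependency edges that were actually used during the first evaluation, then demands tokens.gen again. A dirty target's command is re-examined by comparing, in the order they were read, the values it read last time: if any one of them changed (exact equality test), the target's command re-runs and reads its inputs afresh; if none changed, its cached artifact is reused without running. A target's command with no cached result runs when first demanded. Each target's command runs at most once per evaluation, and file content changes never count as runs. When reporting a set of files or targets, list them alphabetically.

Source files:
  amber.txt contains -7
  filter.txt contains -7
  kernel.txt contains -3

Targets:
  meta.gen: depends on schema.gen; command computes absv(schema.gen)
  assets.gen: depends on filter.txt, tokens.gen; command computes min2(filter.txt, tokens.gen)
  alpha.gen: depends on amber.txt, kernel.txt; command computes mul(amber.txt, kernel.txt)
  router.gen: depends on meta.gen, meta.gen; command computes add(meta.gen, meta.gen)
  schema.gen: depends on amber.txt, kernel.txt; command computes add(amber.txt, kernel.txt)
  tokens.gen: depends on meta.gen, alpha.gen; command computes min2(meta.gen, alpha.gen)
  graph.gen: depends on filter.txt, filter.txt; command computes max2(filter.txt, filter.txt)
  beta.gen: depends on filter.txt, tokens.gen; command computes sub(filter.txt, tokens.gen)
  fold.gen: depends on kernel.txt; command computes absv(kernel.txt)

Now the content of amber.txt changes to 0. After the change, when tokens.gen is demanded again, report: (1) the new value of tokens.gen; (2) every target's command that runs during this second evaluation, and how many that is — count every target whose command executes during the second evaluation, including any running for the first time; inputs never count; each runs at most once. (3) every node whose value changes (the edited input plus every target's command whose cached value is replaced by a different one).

New value of tokens.gen: 0.
Target commands that run: alpha.gen, meta.gen, schema.gen, tokens.gen — 4 in total.
Values that change: alpha.gen, amber.txt, meta.gen, schema.gen, tokens.gen.

First evaluation (everything demanded from the output):
  alpha.gen = mul(-7, -3) = 21
  schema.gen = add(-7, -3) = -10
  meta.gen = absv(-10) = 10
  tokens.gen = min2(10, 21) = 10

Propagation after the edit:
  alpha.gen: runs — amber.txt -7->0; result 0.
  schema.gen: runs — amber.txt -7->0; result -3.
  meta.gen: runs — schema.gen -10->-3; result 3.
  tokens.gen: runs — meta.gen 10->3; alpha.gen 21->0; result 0.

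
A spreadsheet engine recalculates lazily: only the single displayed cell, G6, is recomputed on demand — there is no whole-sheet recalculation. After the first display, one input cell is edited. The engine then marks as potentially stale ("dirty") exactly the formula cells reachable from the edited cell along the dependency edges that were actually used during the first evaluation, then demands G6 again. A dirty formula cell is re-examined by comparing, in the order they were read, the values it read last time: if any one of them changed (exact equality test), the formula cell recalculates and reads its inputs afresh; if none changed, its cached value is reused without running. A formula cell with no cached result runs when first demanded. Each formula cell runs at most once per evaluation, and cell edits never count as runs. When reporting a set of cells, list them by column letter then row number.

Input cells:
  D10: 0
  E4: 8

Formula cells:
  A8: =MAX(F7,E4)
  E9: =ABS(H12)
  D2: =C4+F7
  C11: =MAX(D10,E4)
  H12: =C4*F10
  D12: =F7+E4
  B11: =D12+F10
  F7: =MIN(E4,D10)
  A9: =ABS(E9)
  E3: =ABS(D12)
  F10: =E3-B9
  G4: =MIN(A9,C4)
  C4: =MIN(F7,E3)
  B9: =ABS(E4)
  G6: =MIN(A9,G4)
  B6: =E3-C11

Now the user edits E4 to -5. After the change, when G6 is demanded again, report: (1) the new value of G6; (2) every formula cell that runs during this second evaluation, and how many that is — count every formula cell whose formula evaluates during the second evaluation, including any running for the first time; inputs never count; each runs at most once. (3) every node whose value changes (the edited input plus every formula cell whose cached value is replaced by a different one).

New value of G6: -5.
Formula cells that run: A9, B9, C4, D12, E3, E9, F7, F10, G4, G6, H12 — 11 in total.
Values that change: A9, B9, C4, D12, E3, E4, E9, F7, F10, G4, G6, H12.

First evaluation (everything demanded from the output):
  B9 = ABS(8) = 8
  F7 = MIN(8, 0) = 0
  D12 = 0 + 8 = 8
  E3 = ABS(8) = 8
  C4 = MIN(0, 8) = 0
  F10 = 8 - 8 = 0
  H12 = 0 * 0 = 0
  E9 = ABS(0) = 0
  A9 = ABS(0) = 0
  G4 = MIN(0, 0) = 0
  G6 = MIN(0, 0) = 0

Propagation after the edit:
  B9: runs — E4 8->-5; result 5.
  F7: runs — E4 8->-5; result -5.
  D12: runs — F7 0->-5; E4 8->-5; result -10.
  E3: runs — D12 8->-10; result 10.
  C4: runs — F7 0->-5; E3 8->10; result -5.
  F10: runs — E3 8->10; B9 8->5; result 5.
  H12: runs — C4 0->-5; F10 0->5; result -25.
  E9: runs — H12 0->-25; result 25.
  A9: runs — E9 0->25; result 25.
  G4: runs — A9 0->25; C4 0->-5; result -5.
  G6: runs — A9 0->25; G4 0->-5; result -5.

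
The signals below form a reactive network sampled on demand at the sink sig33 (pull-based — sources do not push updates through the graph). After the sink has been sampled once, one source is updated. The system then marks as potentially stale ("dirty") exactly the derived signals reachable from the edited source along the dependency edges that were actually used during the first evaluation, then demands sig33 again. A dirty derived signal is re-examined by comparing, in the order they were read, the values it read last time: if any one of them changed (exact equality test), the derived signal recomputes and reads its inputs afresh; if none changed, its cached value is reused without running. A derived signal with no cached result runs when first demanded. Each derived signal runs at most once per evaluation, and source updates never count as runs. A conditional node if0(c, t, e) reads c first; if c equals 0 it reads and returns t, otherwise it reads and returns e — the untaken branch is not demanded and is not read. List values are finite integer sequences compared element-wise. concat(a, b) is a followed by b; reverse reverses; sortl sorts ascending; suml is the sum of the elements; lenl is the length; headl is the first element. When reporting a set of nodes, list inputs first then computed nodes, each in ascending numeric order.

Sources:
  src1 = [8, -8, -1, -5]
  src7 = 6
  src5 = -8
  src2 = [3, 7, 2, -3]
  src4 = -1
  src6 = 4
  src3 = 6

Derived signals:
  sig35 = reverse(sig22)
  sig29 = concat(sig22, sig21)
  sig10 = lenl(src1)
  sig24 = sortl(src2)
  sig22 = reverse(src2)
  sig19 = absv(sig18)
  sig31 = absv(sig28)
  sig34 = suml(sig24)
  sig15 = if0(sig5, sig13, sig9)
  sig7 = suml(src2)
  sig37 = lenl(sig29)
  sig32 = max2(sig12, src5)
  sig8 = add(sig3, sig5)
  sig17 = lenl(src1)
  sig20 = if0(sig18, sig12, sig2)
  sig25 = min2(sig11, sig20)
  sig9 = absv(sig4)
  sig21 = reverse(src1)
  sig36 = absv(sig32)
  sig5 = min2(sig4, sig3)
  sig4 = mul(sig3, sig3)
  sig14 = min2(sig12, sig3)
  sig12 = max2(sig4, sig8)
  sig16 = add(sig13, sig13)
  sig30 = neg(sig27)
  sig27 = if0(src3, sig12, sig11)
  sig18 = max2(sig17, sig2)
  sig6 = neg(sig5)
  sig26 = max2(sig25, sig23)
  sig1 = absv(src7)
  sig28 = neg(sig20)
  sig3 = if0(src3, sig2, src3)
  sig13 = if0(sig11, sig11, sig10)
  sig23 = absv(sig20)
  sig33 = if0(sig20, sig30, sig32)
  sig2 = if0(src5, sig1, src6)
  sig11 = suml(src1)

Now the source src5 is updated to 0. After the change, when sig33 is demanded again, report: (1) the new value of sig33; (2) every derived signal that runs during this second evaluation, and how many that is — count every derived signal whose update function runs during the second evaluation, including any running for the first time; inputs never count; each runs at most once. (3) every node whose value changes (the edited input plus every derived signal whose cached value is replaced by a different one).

sig33 now evaluates to 36.
Run set: sig1, sig2, sig18, sig20, sig32, sig33 (6 run).
Changed values: src5, sig2, sig18, sig20.
The important point: the flipped condition pulls in fresh nodes; sig1 runs for the first time.

Initial pass — values computed on the first demand:
  sig2 = if0(src5=-8 -> else branch src6) = 4
  sig3 = if0(src3=6 -> else branch src3) = 6
  sig4 = mul(6, 6) = 36
  sig5 = min2(36, 6) = 6
  sig8 = add(6, 6) = 12
  sig12 = max2(36, 12) = 36
  sig17 = lenl([8, -8, -1, -5]) = 4
  sig18 = max2(4, 4) = 4
  sig20 = if0(sig18=4 -> else branch sig2) = 4
  sig32 = max2(36, -8) = 36
  sig33 = if0(sig20=4 -> else branch sig32) = 36

Second demand — change propagation:
  sig1: newly demanded (no cache) — executes and yields 6.
  sig2: re-runs because src5 -8->0; new result 6.
  sig18: re-runs because sig2 4->6; new result 6.
  sig20: re-runs because sig18 4->6; sig2 4->6; new result 6.
  sig32: re-runs because src5 -8->0; new result 36 (unchanged).
  sig33: re-runs because sig20 4->6; new result 36 (unchanged).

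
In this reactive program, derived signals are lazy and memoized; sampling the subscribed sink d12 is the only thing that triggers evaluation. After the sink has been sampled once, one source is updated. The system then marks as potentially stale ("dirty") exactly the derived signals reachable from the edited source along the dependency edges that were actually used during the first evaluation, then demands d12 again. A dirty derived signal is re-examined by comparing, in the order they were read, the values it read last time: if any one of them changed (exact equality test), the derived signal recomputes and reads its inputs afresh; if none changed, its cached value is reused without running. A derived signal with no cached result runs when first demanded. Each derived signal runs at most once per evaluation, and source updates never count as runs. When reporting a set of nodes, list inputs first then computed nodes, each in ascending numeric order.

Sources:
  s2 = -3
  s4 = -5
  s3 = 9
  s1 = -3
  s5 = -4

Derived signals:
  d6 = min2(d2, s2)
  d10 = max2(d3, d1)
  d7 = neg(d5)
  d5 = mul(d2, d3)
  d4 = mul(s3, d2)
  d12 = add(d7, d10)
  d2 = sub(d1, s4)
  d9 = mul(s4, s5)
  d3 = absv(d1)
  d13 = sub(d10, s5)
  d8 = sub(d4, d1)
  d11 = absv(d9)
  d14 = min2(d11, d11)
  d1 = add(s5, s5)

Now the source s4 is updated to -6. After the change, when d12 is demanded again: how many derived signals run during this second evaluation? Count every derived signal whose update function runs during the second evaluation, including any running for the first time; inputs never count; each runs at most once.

First demand of the output computes:
  d1 = add(-4, -4) = -8
  d2 = sub(-8, -5) = -3
  d3 = absv(-8) = 8
  d5 = mul(-3, 8) = -24
  d7 = neg(-24) = 24
  d10 = max2(8, -8) = 8
  d12 = add(24, 8) = 32

After the edit, cleaning proceeds:
  d2: a read changed (s4 -5->-6) — executes, giving -2.
  d5: a read changed (d2 -3->-2) — executes, giving -16.
  d7: a read changed (d5 -24->-16) — executes, giving 16.
  d12: a read changed (d7 24->16) — executes, giving 24.

4 derived signals run: d2, d5, d7, d12.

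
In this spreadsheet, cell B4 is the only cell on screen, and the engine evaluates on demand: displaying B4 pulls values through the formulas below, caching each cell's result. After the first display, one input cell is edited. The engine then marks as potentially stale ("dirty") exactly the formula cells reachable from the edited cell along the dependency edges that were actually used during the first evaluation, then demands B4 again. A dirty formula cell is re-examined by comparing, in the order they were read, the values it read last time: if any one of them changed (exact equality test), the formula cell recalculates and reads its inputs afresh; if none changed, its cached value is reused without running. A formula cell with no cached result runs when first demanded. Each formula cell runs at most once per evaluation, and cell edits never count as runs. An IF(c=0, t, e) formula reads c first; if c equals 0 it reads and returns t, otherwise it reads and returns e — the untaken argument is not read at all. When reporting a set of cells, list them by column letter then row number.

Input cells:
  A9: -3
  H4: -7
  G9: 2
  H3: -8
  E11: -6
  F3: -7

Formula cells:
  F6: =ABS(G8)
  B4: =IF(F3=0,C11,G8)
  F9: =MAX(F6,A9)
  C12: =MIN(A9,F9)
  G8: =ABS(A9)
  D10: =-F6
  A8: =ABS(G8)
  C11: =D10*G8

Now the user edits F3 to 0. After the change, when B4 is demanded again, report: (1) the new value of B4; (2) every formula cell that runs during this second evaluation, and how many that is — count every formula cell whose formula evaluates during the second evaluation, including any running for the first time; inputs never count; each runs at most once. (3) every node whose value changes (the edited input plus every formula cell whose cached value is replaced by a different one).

Initial pass — values computed on the first demand:
  G8 = ABS(-3) = 3
  B4 = IF(F3=0: F3=-7 -> else branch G8) = 3

Second demand — change propagation:
  F6: newly demanded (no cache) — executes and yields 3.
  D10: newly demanded (no cache) — executes and yields -3.
  C11: newly demanded (no cache) — executes and yields -9.
  B4: re-runs because F3 -7->0; new result -9.

The important point: the flipped condition pulls in fresh nodes; C11, D10, F6 run for the first time.

B4 now evaluates to -9.
Run set: B4, C11, D10, F6 (4 run).
Changed values: B4, F3.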